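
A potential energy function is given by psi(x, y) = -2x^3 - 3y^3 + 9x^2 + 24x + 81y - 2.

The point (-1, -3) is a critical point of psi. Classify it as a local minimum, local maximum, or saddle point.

The mixed partial ∂²psi/∂x∂y is 0, so the Hessian at any point is diag(psi_xx, psi_yy) = diag(6(-2x + 3), -18y).
At (-1, -3): H = diag(30, 54).
Both eigenvalues are positive, so H is positive definite: a local minimum.

local minimum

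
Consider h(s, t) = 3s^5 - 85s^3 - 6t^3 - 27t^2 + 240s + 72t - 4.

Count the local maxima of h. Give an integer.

h separates as a function of s plus a function of t, so ∇h=0 decouples.
∂h/∂s = 15(s - 4)(s - 1)(s + 1)(s + 4) = 0 at s ∈ {-4, -1, 1, 4}; ∂h/∂t = -18(t - 1)(t + 4) = 0 at t ∈ {-4, 1}.
The Hessian is diagonal: diag(h_ss, h_tt). Second derivatives: h_ss(-4)=-1800, h_ss(-1)=450, h_ss(1)=-450, h_ss(4)=1800; h_tt(-4)=90, h_tt(1)=-90.
Local maxima occur where both diagonal entries negative: (-4, 1), (1, 1). Count: 2.

2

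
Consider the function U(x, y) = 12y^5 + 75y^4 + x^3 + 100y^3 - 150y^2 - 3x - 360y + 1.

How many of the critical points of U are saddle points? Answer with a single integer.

U separates as a function of x plus a function of y, so ∇U=0 decouples.
∂U/∂x = 3(x - 1)(x + 1) = 0 at x ∈ {-1, 1}; ∂U/∂y = 60(y - 1)(y + 1)(y + 2)(y + 3) = 0 at y ∈ {-3, -2, -1, 1}.
The Hessian is diagonal: diag(U_xx, U_yy). Second derivatives: U_xx(-1)=-6, U_xx(1)=6; U_yy(-3)=-480, U_yy(-2)=180, U_yy(-1)=-240, U_yy(1)=1440.
Saddle points occur where the two diagonal entries have opposite signs: (-1, -2), (-1, 1), (1, -3), (1, -1). Count: 4.

4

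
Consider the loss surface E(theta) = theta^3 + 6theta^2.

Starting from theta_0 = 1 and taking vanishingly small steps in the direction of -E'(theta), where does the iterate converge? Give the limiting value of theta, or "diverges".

E'(theta) = 3theta(theta + 4), so E'(1) = 15.
Gradient descent moves in the -E' direction, i.e. theta is decreasing.
The nearest critical point in that direction is theta = 0, where E'' = 12 > 0 (a local minimum). The iterate converges there.

0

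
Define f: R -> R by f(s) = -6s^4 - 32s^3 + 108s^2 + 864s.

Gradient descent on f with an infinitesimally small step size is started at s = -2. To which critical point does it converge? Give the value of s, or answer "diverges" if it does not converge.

-3

f'(s) = -24(s - 3)(s + 3)(s + 4), so f'(-2) = 240.
Gradient descent moves in the -f' direction, i.e. s is decreasing.
The nearest critical point in that direction is s = -3, where f'' = 144 > 0 (a local minimum). The iterate converges there.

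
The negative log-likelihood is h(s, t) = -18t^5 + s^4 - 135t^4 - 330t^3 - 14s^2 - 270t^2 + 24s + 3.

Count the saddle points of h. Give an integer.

h separates as a function of s plus a function of t, so ∇h=0 decouples.
∂h/∂s = 4(s - 2)(s - 1)(s + 3) = 0 at s ∈ {-3, 1, 2}; ∂h/∂t = -90t(t + 1)(t + 2)(t + 3) = 0 at t ∈ {-3, -2, -1, 0}.
The Hessian is diagonal: diag(h_ss, h_tt). Second derivatives: h_ss(-3)=80, h_ss(1)=-16, h_ss(2)=20; h_tt(-3)=540, h_tt(-2)=-180, h_tt(-1)=180, h_tt(0)=-540.
Saddle points occur where the two diagonal entries have opposite signs: (-3, -2), (-3, 0), (1, -3), (1, -1), (2, -2), (2, 0). Count: 6.

6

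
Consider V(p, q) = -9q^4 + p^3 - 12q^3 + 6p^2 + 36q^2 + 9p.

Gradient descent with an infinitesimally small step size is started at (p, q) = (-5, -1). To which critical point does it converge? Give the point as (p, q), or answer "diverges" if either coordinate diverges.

diverges

V is separable, so gradient descent decouples: p follows -∂V/∂p, q follows -∂V/∂q.
∂V/∂p = 3(p + 1)(p + 3); at p=-5 this is 24, so p decreases.
∂V/∂q = -36q(q - 1)(q + 2); at q=-1 this is -72, so q increases.
The p-coordinate has no critical point in that direction and runs off to infinity.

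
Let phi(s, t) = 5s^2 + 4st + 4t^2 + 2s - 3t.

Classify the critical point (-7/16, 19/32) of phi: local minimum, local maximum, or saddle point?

local minimum

The Hessian of phi is constant: H = [[10, 4], [4, 8]].
det(H) = 10·8 − 4² = 64.
det(H) > 0 and tr(H) = 18 > 0, so H is positive definite and the point is a local minimum.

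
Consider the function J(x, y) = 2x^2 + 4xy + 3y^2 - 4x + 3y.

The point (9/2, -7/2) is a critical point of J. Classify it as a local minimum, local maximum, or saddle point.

The Hessian of J is constant: H = [[4, 4], [4, 6]].
det(H) = 4·6 − 4² = 8.
det(H) > 0 and tr(H) = 10 > 0, so H is positive definite and the point is a local minimum.

local minimum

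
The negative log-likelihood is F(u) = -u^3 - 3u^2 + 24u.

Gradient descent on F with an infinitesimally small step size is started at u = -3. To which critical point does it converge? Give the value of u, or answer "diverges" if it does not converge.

-4

F'(u) = -3(u - 2)(u + 4), so F'(-3) = 15.
Gradient descent moves in the -F' direction, i.e. u is decreasing.
The nearest critical point in that direction is u = -4, where F'' = 18 > 0 (a local minimum). The iterate converges there.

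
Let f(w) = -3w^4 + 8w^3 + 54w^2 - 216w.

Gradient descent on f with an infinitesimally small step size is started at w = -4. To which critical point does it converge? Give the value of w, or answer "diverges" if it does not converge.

f'(w) = -12(w - 3)(w - 2)(w + 3), so f'(-4) = 504.
Gradient descent moves in the -f' direction, i.e. w is decreasing.
There is no critical point below w=-4, and f' keeps the same sign, so the iterate runs off to −∞.

diverges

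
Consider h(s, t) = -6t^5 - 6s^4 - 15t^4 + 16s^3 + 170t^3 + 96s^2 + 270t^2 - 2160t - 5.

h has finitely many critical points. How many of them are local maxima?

h separates as a function of s plus a function of t, so ∇h=0 decouples.
∂h/∂s = -24s(s - 4)(s + 2) = 0 at s ∈ {-2, 0, 4}; ∂h/∂t = -30(t - 3)(t - 2)(t + 3)(t + 4) = 0 at t ∈ {-4, -3, 2, 3}.
The Hessian is diagonal: diag(h_ss, h_tt). Second derivatives: h_ss(-2)=-288, h_ss(0)=192, h_ss(4)=-576; h_tt(-4)=1260, h_tt(-3)=-900, h_tt(2)=900, h_tt(3)=-1260.
Local maxima occur where both diagonal entries negative: (-2, -3), (-2, 3), (4, -3), (4, 3). Count: 4.

4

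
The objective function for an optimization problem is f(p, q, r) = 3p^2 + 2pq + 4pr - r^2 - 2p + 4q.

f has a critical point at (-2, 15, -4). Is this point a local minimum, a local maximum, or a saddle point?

saddle point

The Hessian is constant: H = [[6, 2, 4], [2, 0, 0], [4, 0, -2]].
Leading principal minors: Δ₁ = 6, Δ₂ = -4, Δ₃ = 8.
The minors fit neither the all-positive nor the alternating-sign pattern, so H is indefinite: a saddle point.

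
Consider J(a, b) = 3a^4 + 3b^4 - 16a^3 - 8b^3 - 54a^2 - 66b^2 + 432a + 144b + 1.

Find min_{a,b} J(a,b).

J(a,b) separates as P(a) + Q(b) + 1, so its minimum is min P + min Q + 1.
P'(a) = 12(a - 4)(a - 3)(a + 3) vanishes at a ∈ {-3, 3, 4}; Q'(b) = 12(b - 4)(b - 1)(b + 3) vanishes at b ∈ {-3, 1, 4}.
Local minima of P (where P''>0): P(-3)=-1107, P(4)=608. Local minima of Q: Q(-3)=-567, Q(4)=-224.
So the global minimum of J is P(-3) + Q(-3) + 1 = -1107 − 567 + 1 = -1673, attained at (-3, -3).

-1673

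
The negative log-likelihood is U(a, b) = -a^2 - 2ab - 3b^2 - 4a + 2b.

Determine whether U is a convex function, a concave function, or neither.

U is quadratic, so its Hessian is the constant matrix H = [[-2, -2], [-2, -6]].
det(H) = 8, tr(H) = -8.
det(H) > 0 and tr(H) < 0, so H is negative definite everywhere: concave.

concave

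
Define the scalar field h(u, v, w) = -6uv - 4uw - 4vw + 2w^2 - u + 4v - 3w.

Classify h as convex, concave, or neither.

h is quadratic, so its Hessian is the constant matrix H = [[0, -6, -4], [-6, 0, -4], [-4, -4, 4]].
Leading principal minors: 0, -36, -336.
Neither pattern holds ⇒ H is indefinite ⇒ neither convex nor concave.

neither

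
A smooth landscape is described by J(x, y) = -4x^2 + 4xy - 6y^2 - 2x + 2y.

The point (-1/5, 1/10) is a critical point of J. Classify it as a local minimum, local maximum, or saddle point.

local maximum

The Hessian of J is constant: H = [[-8, 4], [4, -12]].
det(H) = (-8)·(-12) − 4² = 80.
det(H) > 0 and tr(H) = -20 < 0, so H is negative definite and the point is a local maximum.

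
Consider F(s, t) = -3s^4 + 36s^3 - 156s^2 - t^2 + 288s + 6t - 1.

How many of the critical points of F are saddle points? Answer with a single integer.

1

F separates as a function of s plus a function of t, so ∇F=0 decouples.
∂F/∂s = -12(s - 4)(s - 3)(s - 2) = 0 at s ∈ {2, 3, 4}; ∂F/∂t = -2(t - 3) = 0 at t ∈ {3}.
The Hessian is diagonal: diag(F_ss, F_tt). Second derivatives: F_ss(2)=-24, F_ss(3)=12, F_ss(4)=-24; F_tt(3)=-2.
Saddle points occur where the two diagonal entries have opposite signs: (3, 3). Count: 1.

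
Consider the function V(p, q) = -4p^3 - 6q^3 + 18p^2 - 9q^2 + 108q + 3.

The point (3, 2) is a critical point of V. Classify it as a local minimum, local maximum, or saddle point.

The mixed partial ∂²V/∂p∂q is 0, so the Hessian at any point is diag(V_pp, V_qq) = diag(12(-2p + 3), -18(2q + 1)).
At (3, 2): H = diag(-36, -90).
Both eigenvalues are negative, so H is negative definite: a local maximum.

local maximum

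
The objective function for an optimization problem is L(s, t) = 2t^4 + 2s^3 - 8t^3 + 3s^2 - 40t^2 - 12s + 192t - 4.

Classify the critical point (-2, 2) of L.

local maximum

The mixed partial ∂²L/∂s∂t is 0, so the Hessian at any point is diag(L_ss, L_tt) = diag(6(2s + 1), 8(3t^2 - 6t - 10)).
At (-2, 2): H = diag(-18, -80).
Both eigenvalues are negative, so H is negative definite: a local maximum.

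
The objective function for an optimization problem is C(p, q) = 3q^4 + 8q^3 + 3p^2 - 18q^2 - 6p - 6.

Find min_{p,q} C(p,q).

-144

C(p,q) separates as A(p) + B(q) − 6, so its minimum is min A + min B − 6.
A'(p) = 6p - 6 vanishes at p ∈ {1}; B'(q) = 12q(q - 1)(q + 3) vanishes at q ∈ {-3, 0, 1}.
Local minima of A (where A''>0): A(1)=-3. Local minima of B: B(-3)=-135, B(1)=-7.
So the global minimum of C is A(1) + B(-3) − 6 = -3 − 135 − 6 = -144, attained at (1, -3).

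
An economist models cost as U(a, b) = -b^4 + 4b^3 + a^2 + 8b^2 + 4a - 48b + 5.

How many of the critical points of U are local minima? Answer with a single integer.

1

U separates as a function of a plus a function of b, so ∇U=0 decouples.
∂U/∂a = 2(a + 2) = 0 at a ∈ {-2}; ∂U/∂b = -4(b - 3)(b - 2)(b + 2) = 0 at b ∈ {-2, 2, 3}.
The Hessian is diagonal: diag(U_aa, U_bb). Second derivatives: U_aa(-2)=2; U_bb(-2)=-80, U_bb(2)=16, U_bb(3)=-20.
Local minima occur where both diagonal entries positive: (-2, 2). Count: 1.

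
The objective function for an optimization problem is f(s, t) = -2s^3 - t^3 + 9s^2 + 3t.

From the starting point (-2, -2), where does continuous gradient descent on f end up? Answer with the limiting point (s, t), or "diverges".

f is separable, so gradient descent decouples: s follows -∂f/∂s, t follows -∂f/∂t.
∂f/∂s = -6s(s - 3); at s=-2 this is -60, so s increases.
∂f/∂t = -3(t - 1)(t + 1); at t=-2 this is -9, so t increases.
s converges to its nearest critical value 0 (a local min of the s-part); t converges to -1. The iterate converges to (0, -1).

(0, -1)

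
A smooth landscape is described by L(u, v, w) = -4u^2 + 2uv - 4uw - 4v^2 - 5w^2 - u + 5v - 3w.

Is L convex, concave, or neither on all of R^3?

concave

L is quadratic, so its Hessian is the constant matrix H = [[-8, 2, -4], [2, -8, 0], [-4, 0, -10]].
Leading principal minors: -8, 60, -472.
Signs alternate −, +, − ⇒ H ≺ 0 ⇒ concave.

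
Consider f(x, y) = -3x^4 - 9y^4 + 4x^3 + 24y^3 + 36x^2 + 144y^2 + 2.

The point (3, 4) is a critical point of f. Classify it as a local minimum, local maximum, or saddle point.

The mixed partial ∂²f/∂x∂y is 0, so the Hessian at any point is diag(f_xx, f_yy) = diag(12(-3x^2 + 2x + 6), 36(-3y^2 + 4y + 8)).
At (3, 4): H = diag(-180, -864).
Both eigenvalues are negative, so H is negative definite: a local maximum.

local maximum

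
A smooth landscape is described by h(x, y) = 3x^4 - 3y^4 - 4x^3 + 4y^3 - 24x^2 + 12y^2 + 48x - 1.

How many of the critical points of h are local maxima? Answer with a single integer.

2

h separates as a function of x plus a function of y, so ∇h=0 decouples.
∂h/∂x = 12(x - 2)(x - 1)(x + 2) = 0 at x ∈ {-2, 1, 2}; ∂h/∂y = -12y(y - 2)(y + 1) = 0 at y ∈ {-1, 0, 2}.
The Hessian is diagonal: diag(h_xx, h_yy). Second derivatives: h_xx(-2)=144, h_xx(1)=-36, h_xx(2)=48; h_yy(-1)=-36, h_yy(0)=24, h_yy(2)=-72.
Local maxima occur where both diagonal entries negative: (1, -1), (1, 2). Count: 2.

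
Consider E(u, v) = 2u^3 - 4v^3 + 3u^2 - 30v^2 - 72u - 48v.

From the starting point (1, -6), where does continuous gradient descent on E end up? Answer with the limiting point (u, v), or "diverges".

(3, -4)

E is separable, so gradient descent decouples: u follows -∂E/∂u, v follows -∂E/∂v.
∂E/∂u = 6(u - 3)(u + 4); at u=1 this is -60, so u increases.
∂E/∂v = -12(v + 1)(v + 4); at v=-6 this is -120, so v increases.
u converges to its nearest critical value 3 (a local min of the u-part); v converges to -4. The iterate converges to (3, -4).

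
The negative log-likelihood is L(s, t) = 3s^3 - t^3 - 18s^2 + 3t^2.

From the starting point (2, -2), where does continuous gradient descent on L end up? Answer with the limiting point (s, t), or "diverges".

(4, 0)

L is separable, so gradient descent decouples: s follows -∂L/∂s, t follows -∂L/∂t.
∂L/∂s = 9s(s - 4); at s=2 this is -36, so s increases.
∂L/∂t = -3t(t - 2); at t=-2 this is -24, so t increases.
s converges to its nearest critical value 4 (a local min of the s-part); t converges to 0. The iterate converges to (4, 0).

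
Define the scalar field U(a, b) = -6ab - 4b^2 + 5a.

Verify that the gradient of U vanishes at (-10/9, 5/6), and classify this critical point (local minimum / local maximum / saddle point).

saddle point

∇U = (-6b + 5, -6a - 8b); substituting (-10/9, 5/6) gives ∇U = (0, 0), so (-10/9, 5/6) is indeed a critical point.
The Hessian of U is constant: H = [[0, -6], [-6, -8]].
det(H) = 0·(-8) − (-6)² = -36.
Since det(H) < 0, H is indefinite and the critical point is a saddle point.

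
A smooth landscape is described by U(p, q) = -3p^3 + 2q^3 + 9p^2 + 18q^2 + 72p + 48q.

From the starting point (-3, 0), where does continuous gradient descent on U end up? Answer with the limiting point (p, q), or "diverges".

U is separable, so gradient descent decouples: p follows -∂U/∂p, q follows -∂U/∂q.
∂U/∂p = -9(p - 4)(p + 2); at p=-3 this is -63, so p increases.
∂U/∂q = 6(q + 2)(q + 4); at q=0 this is 48, so q decreases.
p converges to its nearest critical value -2 (a local min of the p-part); q converges to -2. The iterate converges to (-2, -2).

(-2, -2)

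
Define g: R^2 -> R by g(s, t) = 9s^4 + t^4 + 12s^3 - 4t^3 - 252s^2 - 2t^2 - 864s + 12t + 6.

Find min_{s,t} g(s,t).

g(s,t) separates as P(s) + Q(t) + 6, so its minimum is min P + min Q + 6.
P'(s) = 36(s - 4)(s + 2)(s + 3) vanishes at s ∈ {-3, -2, 4}; Q'(t) = 4(t - 3)(t - 1)(t + 1) vanishes at t ∈ {-1, 1, 3}.
Local minima of P (where P''>0): P(-3)=729, P(4)=-4416. Local minima of Q: Q(-1)=-9, Q(3)=-9.
So the global minimum of g is P(4) + Q(-1) + 6 = -4416 − 9 + 6 = -4419, attained at (4, -1).

-4419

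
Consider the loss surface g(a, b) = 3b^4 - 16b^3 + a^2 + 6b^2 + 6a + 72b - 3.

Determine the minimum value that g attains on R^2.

-59

g(a,b) separates as P(a) + Q(b) − 3, so its minimum is min P + min Q − 3.
P'(a) = 2a + 6 vanishes at a ∈ {-3}; Q'(b) = 12(b - 3)(b - 2)(b + 1) vanishes at b ∈ {-1, 2, 3}.
Local minima of P (where P''>0): P(-3)=-9. Local minima of Q: Q(-1)=-47, Q(3)=81.
So the global minimum of g is P(-3) + Q(-1) − 3 = -9 − 47 − 3 = -59, attained at (-3, -1).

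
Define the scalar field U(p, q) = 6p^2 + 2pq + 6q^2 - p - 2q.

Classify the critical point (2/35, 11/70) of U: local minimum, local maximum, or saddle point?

The Hessian of U is constant: H = [[12, 2], [2, 12]].
det(H) = 12·12 − 2² = 140.
det(H) > 0 and tr(H) = 24 > 0, so H is positive definite and the point is a local minimum.

local minimum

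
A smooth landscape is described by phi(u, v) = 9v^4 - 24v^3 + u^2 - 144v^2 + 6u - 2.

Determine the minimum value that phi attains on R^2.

-1547

phi(u,v) separates as P(u) + Q(v) − 2, so its minimum is min P + min Q − 2.
P'(u) = 2u + 6 vanishes at u ∈ {-3}; Q'(v) = 36v(v - 4)(v + 2) vanishes at v ∈ {-2, 0, 4}.
Local minima of P (where P''>0): P(-3)=-9. Local minima of Q: Q(-2)=-240, Q(4)=-1536.
So the global minimum of phi is P(-3) + Q(4) − 2 = -9 − 1536 − 2 = -1547, attained at (-3, 4).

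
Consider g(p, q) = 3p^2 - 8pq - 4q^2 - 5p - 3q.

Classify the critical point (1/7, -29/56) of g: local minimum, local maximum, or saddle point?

The Hessian of g is constant: H = [[6, -8], [-8, -8]].
det(H) = 6·(-8) − (-8)² = -112.
Since det(H) < 0, H is indefinite and the critical point is a saddle point.

saddle point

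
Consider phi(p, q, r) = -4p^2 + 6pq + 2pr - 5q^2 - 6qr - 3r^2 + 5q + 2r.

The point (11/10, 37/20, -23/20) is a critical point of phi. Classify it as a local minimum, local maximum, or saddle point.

The Hessian is constant: H = [[-8, 6, 2], [6, -10, -6], [2, -6, -6]].
Leading principal minors: Δ₁ = -8, Δ₂ = 44, Δ₃ = -80.
The minors alternate sign starting negative (−, +, −), so H is negative definite: a local maximum.

local maximum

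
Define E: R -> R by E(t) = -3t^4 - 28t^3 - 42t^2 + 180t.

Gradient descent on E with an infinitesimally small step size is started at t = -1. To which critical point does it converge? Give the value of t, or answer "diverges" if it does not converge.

-3

E'(t) = -12(t - 1)(t + 3)(t + 5), so E'(-1) = 192.
Gradient descent moves in the -E' direction, i.e. t is decreasing.
The nearest critical point in that direction is t = -3, where E'' = 96 > 0 (a local minimum). The iterate converges there.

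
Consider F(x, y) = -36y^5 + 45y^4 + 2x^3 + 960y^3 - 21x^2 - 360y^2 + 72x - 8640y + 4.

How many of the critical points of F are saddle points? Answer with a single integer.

4

F separates as a function of x plus a function of y, so ∇F=0 decouples.
∂F/∂x = 6(x - 4)(x - 3) = 0 at x ∈ {3, 4}; ∂F/∂y = -180(y - 4)(y - 2)(y + 2)(y + 3) = 0 at y ∈ {-3, -2, 2, 4}.
The Hessian is diagonal: diag(F_xx, F_yy). Second derivatives: F_xx(3)=-6, F_xx(4)=6; F_yy(-3)=6300, F_yy(-2)=-4320, F_yy(2)=7200, F_yy(4)=-15120.
Saddle points occur where the two diagonal entries have opposite signs: (3, -3), (3, 2), (4, -2), (4, 4). Count: 4.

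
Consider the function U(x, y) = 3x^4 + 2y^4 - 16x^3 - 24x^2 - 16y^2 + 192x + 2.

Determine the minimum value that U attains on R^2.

-334

U(x,y) separates as P(x) + Q(y) + 2, so its minimum is min P + min Q + 2.
P'(x) = 12(x - 4)(x - 2)(x + 2) vanishes at x ∈ {-2, 2, 4}; Q'(y) = 8y(y - 2)(y + 2) vanishes at y ∈ {-2, 0, 2}.
Local minima of P (where P''>0): P(-2)=-304, P(4)=128. Local minima of Q: Q(-2)=-32, Q(2)=-32.
So the global minimum of U is P(-2) + Q(-2) + 2 = -304 − 32 + 2 = -334, attained at (-2, -2).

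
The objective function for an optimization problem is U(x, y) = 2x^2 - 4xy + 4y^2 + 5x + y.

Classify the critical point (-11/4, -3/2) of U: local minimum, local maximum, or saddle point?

local minimum

The Hessian of U is constant: H = [[4, -4], [-4, 8]].
det(H) = 4·8 − (-4)² = 16.
det(H) > 0 and tr(H) = 12 > 0, so H is positive definite and the point is a local minimum.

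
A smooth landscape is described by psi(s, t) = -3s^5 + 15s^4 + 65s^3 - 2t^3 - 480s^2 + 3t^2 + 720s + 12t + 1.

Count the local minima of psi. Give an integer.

psi separates as a function of s plus a function of t, so ∇psi=0 decouples.
∂psi/∂s = -15(s - 4)(s - 3)(s - 1)(s + 4) = 0 at s ∈ {-4, 1, 3, 4}; ∂psi/∂t = -6(t - 2)(t + 1) = 0 at t ∈ {-1, 2}.
The Hessian is diagonal: diag(psi_ss, psi_tt). Second derivatives: psi_ss(-4)=4200, psi_ss(1)=-450, psi_ss(3)=210, psi_ss(4)=-360; psi_tt(-1)=18, psi_tt(2)=-18.
Local minima occur where both diagonal entries positive: (-4, -1), (3, -1). Count: 2.

2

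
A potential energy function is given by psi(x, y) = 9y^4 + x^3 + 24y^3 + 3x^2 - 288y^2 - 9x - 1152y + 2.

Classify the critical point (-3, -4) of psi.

The mixed partial ∂²psi/∂x∂y is 0, so the Hessian at any point is diag(psi_xx, psi_yy) = diag(6(x + 1), 36(3y^2 + 4y - 16)).
At (-3, -4): H = diag(-12, 576).
The eigenvalues have opposite signs, so H is indefinite: a saddle point.

saddle point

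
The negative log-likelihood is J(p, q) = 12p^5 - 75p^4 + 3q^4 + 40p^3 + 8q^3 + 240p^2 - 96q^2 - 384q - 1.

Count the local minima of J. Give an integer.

4

J separates as a function of p plus a function of q, so ∇J=0 decouples.
∂J/∂p = 60p(p - 4)(p - 2)(p + 1) = 0 at p ∈ {-1, 0, 2, 4}; ∂J/∂q = 12(q - 4)(q + 2)(q + 4) = 0 at q ∈ {-4, -2, 4}.
The Hessian is diagonal: diag(J_pp, J_qq). Second derivatives: J_pp(-1)=-900, J_pp(0)=480, J_pp(2)=-720, J_pp(4)=2400; J_qq(-4)=192, J_qq(-2)=-144, J_qq(4)=576.
Local minima occur where both diagonal entries positive: (0, -4), (0, 4), (4, -4), (4, 4). Count: 4.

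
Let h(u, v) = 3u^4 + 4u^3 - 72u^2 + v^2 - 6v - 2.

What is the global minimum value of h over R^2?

-651

h(u,v) separates as P(u) + Q(v) − 2, so its minimum is min P + min Q − 2.
P'(u) = 12u(u - 3)(u + 4) vanishes at u ∈ {-4, 0, 3}; Q'(v) = 2v - 6 vanishes at v ∈ {3}.
Local minima of P (where P''>0): P(-4)=-640, P(3)=-297. Local minima of Q: Q(3)=-9.
So the global minimum of h is P(-4) + Q(3) − 2 = -640 − 9 − 2 = -651, attained at (-4, 3).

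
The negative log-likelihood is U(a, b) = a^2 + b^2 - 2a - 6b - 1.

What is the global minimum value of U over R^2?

U(a,b) separates as P(a) + Q(b) − 1, so its minimum is min P + min Q − 1.
P'(a) = 2a - 2 vanishes at a ∈ {1}; Q'(b) = 2b - 6 vanishes at b ∈ {3}.
Local minima of P (where P''>0): P(1)=-1. Local minima of Q: Q(3)=-9.
So the global minimum of U is P(1) + Q(3) − 1 = -1 − 9 − 1 = -11, attained at (1, 3).

-11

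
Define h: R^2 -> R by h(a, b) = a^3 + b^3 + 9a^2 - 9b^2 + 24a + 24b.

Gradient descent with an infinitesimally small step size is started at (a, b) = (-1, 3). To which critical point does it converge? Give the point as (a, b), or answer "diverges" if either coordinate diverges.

h is separable, so gradient descent decouples: a follows -∂h/∂a, b follows -∂h/∂b.
∂h/∂a = 3(a + 2)(a + 4); at a=-1 this is 9, so a decreases.
∂h/∂b = 3(b - 4)(b - 2); at b=3 this is -3, so b increases.
a converges to its nearest critical value -2 (a local min of the a-part); b converges to 4. The iterate converges to (-2, 4).

(-2, 4)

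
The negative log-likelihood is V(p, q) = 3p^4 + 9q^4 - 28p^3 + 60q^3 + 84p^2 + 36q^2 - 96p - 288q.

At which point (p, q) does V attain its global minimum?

V(p,q) separates as A(p) + B(q), so its minimum is min A + min B.
A'(p) = 12(p - 4)(p - 2)(p - 1) vanishes at p ∈ {1, 2, 4}; B'(q) = 36(q - 1)(q + 2)(q + 4) vanishes at q ∈ {-4, -2, 1}.
Local minima of A (where A''>0): A(1)=-37, A(4)=-64. Local minima of B: B(-4)=192, B(1)=-183.
So the global minimum of V is A(4) + B(1) = -64 − 183 = -247, attained at (4, 1).

(4, 1)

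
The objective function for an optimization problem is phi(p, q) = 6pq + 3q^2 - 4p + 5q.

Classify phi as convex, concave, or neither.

phi is quadratic, so its Hessian is the constant matrix H = [[0, 6], [6, 6]].
det(H) = -36, tr(H) = 6.
det(H) < 0, so H is indefinite: neither convex nor concave.

neither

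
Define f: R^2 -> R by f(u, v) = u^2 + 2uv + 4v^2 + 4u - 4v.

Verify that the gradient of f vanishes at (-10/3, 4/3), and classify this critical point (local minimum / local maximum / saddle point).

local minimum

∇f = (2u + 2v + 4, 2u + 8v - 4); substituting (-10/3, 4/3) gives ∇f = (0, 0), so (-10/3, 4/3) is indeed a critical point.
The Hessian of f is constant: H = [[2, 2], [2, 8]].
det(H) = 2·8 − 2² = 12.
det(H) > 0 and tr(H) = 10 > 0, so H is positive definite and the point is a local minimum.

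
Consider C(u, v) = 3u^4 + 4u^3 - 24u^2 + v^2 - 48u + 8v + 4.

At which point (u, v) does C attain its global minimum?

(2, -4)

C(u,v) separates as P(u) + Q(v) + 4, so its minimum is min P + min Q + 4.
P'(u) = 12(u - 2)(u + 1)(u + 2) vanishes at u ∈ {-2, -1, 2}; Q'(v) = 2v + 8 vanishes at v ∈ {-4}.
Local minima of P (where P''>0): P(-2)=16, P(2)=-112. Local minima of Q: Q(-4)=-16.
So the global minimum of C is P(2) + Q(-4) + 4 = -112 − 16 + 4 = -124, attained at (2, -4).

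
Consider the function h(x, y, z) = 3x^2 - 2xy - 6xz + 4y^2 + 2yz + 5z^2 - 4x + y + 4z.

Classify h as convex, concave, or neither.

convex

h is quadratic, so its Hessian is the constant matrix H = [[6, -2, -6], [-2, 8, 2], [-6, 2, 10]].
Leading principal minors: 6, 44, 176.
All positive ⇒ H ≻ 0 ⇒ convex.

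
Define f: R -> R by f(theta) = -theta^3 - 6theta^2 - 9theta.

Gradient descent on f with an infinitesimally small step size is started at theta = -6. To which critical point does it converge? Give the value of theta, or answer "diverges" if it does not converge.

f'(theta) = -3(theta + 1)(theta + 3), so f'(-6) = -45.
Gradient descent moves in the -f' direction, i.e. theta is increasing.
The nearest critical point in that direction is theta = -3, where f'' = 6 > 0 (a local minimum). The iterate converges there.

-3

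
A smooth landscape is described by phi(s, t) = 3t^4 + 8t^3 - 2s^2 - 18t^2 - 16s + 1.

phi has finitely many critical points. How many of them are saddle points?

2

phi separates as a function of s plus a function of t, so ∇phi=0 decouples.
∂phi/∂s = -4(s + 4) = 0 at s ∈ {-4}; ∂phi/∂t = 12t(t - 1)(t + 3) = 0 at t ∈ {-3, 0, 1}.
The Hessian is diagonal: diag(phi_ss, phi_tt). Second derivatives: phi_ss(-4)=-4; phi_tt(-3)=144, phi_tt(0)=-36, phi_tt(1)=48.
Saddle points occur where the two diagonal entries have opposite signs: (-4, -3), (-4, 1). Count: 2.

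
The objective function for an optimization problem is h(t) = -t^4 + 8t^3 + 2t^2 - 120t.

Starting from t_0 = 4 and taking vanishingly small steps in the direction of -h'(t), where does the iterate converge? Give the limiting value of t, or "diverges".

3

h'(t) = -4(t - 5)(t - 3)(t + 2), so h'(4) = 24.
Gradient descent moves in the -h' direction, i.e. t is decreasing.
The nearest critical point in that direction is t = 3, where h'' = 40 > 0 (a local minimum). The iterate converges there.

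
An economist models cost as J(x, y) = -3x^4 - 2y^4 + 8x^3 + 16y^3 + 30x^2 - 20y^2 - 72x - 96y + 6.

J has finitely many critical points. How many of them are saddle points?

4

J separates as a function of x plus a function of y, so ∇J=0 decouples.
∂J/∂x = -12(x - 3)(x - 1)(x + 2) = 0 at x ∈ {-2, 1, 3}; ∂J/∂y = -8(y - 4)(y - 3)(y + 1) = 0 at y ∈ {-1, 3, 4}.
The Hessian is diagonal: diag(J_xx, J_yy). Second derivatives: J_xx(-2)=-180, J_xx(1)=72, J_xx(3)=-120; J_yy(-1)=-160, J_yy(3)=32, J_yy(4)=-40.
Saddle points occur where the two diagonal entries have opposite signs: (-2, 3), (1, -1), (1, 4), (3, 3). Count: 4.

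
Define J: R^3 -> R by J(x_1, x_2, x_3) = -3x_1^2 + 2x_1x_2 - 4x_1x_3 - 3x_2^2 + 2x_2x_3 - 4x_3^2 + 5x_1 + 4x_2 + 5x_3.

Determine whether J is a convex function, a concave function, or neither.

concave

J is quadratic, so its Hessian is the constant matrix H = [[-6, 2, -4], [2, -6, 2], [-4, 2, -8]].
Leading principal minors: -6, 32, -168.
Signs alternate −, +, − ⇒ H ≺ 0 ⇒ concave.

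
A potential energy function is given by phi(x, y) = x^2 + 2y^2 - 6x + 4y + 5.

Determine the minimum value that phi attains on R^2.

-6

phi(x,y) separates as P(x) + Q(y) + 5, so its minimum is min P + min Q + 5.
P'(x) = 2x - 6 vanishes at x ∈ {3}; Q'(y) = 4y + 4 vanishes at y ∈ {-1}.
Local minima of P (where P''>0): P(3)=-9. Local minima of Q: Q(-1)=-2.
So the global minimum of phi is P(3) + Q(-1) + 5 = -9 − 2 + 5 = -6, attained at (3, -1).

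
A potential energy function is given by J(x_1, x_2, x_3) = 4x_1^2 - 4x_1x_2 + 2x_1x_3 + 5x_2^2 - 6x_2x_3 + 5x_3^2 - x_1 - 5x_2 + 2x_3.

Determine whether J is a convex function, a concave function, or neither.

J is quadratic, so its Hessian is the constant matrix H = [[8, -4, 2], [-4, 10, -6], [2, -6, 10]].
Leading principal minors: 8, 64, 408.
All positive ⇒ H ≻ 0 ⇒ convex.

convex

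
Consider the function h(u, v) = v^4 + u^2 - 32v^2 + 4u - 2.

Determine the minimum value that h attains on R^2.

-262

h(u,v) separates as P(u) + Q(v) − 2, so its minimum is min P + min Q − 2.
P'(u) = 2u + 4 vanishes at u ∈ {-2}; Q'(v) = 4v(v - 4)(v + 4) vanishes at v ∈ {-4, 0, 4}.
Local minima of P (where P''>0): P(-2)=-4. Local minima of Q: Q(-4)=-256, Q(4)=-256.
So the global minimum of h is P(-2) + Q(-4) − 2 = -4 − 256 − 2 = -262, attained at (-2, -4).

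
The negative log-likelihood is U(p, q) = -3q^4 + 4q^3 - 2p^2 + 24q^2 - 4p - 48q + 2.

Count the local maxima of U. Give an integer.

2

U separates as a function of p plus a function of q, so ∇U=0 decouples.
∂U/∂p = -4(p + 1) = 0 at p ∈ {-1}; ∂U/∂q = -12(q - 2)(q - 1)(q + 2) = 0 at q ∈ {-2, 1, 2}.
The Hessian is diagonal: diag(U_pp, U_qq). Second derivatives: U_pp(-1)=-4; U_qq(-2)=-144, U_qq(1)=36, U_qq(2)=-48.
Local maxima occur where both diagonal entries negative: (-1, -2), (-1, 2). Count: 2.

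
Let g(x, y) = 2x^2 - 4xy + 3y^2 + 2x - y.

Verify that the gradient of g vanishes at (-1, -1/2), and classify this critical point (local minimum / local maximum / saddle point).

∇g = (4x - 4y + 2, -4x + 6y - 1); substituting (-1, -1/2) gives ∇g = (0, 0), so (-1, -1/2) is indeed a critical point.
The Hessian of g is constant: H = [[4, -4], [-4, 6]].
det(H) = 4·6 − (-4)² = 8.
det(H) > 0 and tr(H) = 10 > 0, so H is positive definite and the point is a local minimum.

local minimum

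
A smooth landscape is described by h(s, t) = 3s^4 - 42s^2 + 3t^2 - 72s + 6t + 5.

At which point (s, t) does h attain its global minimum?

(3, -1)

h(s,t) separates as P(s) + Q(t) + 5, so its minimum is min P + min Q + 5.
P'(s) = 12(s - 3)(s + 1)(s + 2) vanishes at s ∈ {-2, -1, 3}; Q'(t) = 6(t + 1) vanishes at t ∈ {-1}.
Local minima of P (where P''>0): P(-2)=24, P(3)=-351. Local minima of Q: Q(-1)=-3.
So the global minimum of h is P(3) + Q(-1) + 5 = -351 − 3 + 5 = -349, attained at (3, -1).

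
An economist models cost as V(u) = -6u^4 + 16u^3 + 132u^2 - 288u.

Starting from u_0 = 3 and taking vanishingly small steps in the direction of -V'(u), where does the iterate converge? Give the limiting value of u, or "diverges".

V'(u) = -24(u - 4)(u - 1)(u + 3), so V'(3) = 288.
Gradient descent moves in the -V' direction, i.e. u is decreasing.
The nearest critical point in that direction is u = 1, where V'' = 288 > 0 (a local minimum). The iterate converges there.

1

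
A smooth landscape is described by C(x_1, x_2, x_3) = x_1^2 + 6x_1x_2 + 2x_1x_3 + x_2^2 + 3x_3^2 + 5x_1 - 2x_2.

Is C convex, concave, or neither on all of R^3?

C is quadratic, so its Hessian is the constant matrix H = [[2, 6, 2], [6, 2, 0], [2, 0, 6]].
Leading principal minors: 2, -32, -200.
Neither pattern holds ⇒ H is indefinite ⇒ neither convex nor concave.

neither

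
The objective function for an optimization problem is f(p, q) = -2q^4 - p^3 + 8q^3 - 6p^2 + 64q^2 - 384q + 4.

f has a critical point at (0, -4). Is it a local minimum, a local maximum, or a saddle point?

local maximum

The mixed partial ∂²f/∂p∂q is 0, so the Hessian at any point is diag(f_pp, f_qq) = diag(-6(p + 2), 8(-3q^2 + 6q + 16)).
At (0, -4): H = diag(-12, -448).
Both eigenvalues are negative, so H is negative definite: a local maximum.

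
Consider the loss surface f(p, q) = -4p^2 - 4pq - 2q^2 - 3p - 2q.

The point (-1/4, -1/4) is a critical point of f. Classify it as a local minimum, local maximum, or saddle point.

The Hessian of f is constant: H = [[-8, -4], [-4, -4]].
det(H) = (-8)·(-4) − (-4)² = 16.
det(H) > 0 and tr(H) = -12 < 0, so H is negative definite and the point is a local maximum.

local maximum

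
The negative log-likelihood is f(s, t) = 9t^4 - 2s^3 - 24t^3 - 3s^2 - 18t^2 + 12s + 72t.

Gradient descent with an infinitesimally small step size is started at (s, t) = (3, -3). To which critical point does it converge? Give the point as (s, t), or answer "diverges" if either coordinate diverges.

diverges

f is separable, so gradient descent decouples: s follows -∂f/∂s, t follows -∂f/∂t.
∂f/∂s = -6(s - 1)(s + 2); at s=3 this is -60, so s increases.
∂f/∂t = 36(t - 2)(t - 1)(t + 1); at t=-3 this is -1440, so t increases.
The s-coordinate has no critical point in that direction and runs off to infinity.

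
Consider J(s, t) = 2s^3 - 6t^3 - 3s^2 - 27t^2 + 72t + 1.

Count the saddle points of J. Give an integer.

J separates as a function of s plus a function of t, so ∇J=0 decouples.
∂J/∂s = 6s(s - 1) = 0 at s ∈ {0, 1}; ∂J/∂t = -18(t - 1)(t + 4) = 0 at t ∈ {-4, 1}.
The Hessian is diagonal: diag(J_ss, J_tt). Second derivatives: J_ss(0)=-6, J_ss(1)=6; J_tt(-4)=90, J_tt(1)=-90.
Saddle points occur where the two diagonal entries have opposite signs: (0, -4), (1, 1). Count: 2.

2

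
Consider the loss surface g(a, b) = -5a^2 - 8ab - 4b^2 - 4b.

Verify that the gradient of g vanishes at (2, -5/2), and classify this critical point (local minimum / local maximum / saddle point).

∇g = (-10a - 8b, -8a - 8b - 4); substituting (2, -5/2) gives ∇g = (0, 0), so (2, -5/2) is indeed a critical point.
The Hessian of g is constant: H = [[-10, -8], [-8, -8]].
det(H) = (-10)·(-8) − (-8)² = 16.
det(H) > 0 and tr(H) = -18 < 0, so H is negative definite and the point is a local maximum.

local maximum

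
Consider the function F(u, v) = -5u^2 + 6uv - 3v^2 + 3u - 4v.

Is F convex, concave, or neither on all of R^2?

concave

F is quadratic, so its Hessian is the constant matrix H = [[-10, 6], [6, -6]].
det(H) = 24, tr(H) = -16.
det(H) > 0 and tr(H) < 0, so H is negative definite everywhere: concave.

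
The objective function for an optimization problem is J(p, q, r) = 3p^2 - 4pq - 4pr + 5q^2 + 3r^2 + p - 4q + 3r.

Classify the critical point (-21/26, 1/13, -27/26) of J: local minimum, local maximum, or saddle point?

The Hessian is constant: H = [[6, -4, -4], [-4, 10, 0], [-4, 0, 6]].
Leading principal minors: Δ₁ = 6, Δ₂ = 44, Δ₃ = 104.
All leading minors are positive, so H is positive definite: a local minimum.

local minimum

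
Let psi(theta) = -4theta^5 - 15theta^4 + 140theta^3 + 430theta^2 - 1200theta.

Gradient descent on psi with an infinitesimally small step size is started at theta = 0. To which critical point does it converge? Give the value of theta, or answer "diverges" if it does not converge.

1

psi'(theta) = -20(theta - 4)(theta - 1)(theta + 3)(theta + 5), so psi'(0) = -1200.
Gradient descent moves in the -psi' direction, i.e. theta is increasing.
The nearest critical point in that direction is theta = 1, where psi'' = 1440 > 0 (a local minimum). The iterate converges there.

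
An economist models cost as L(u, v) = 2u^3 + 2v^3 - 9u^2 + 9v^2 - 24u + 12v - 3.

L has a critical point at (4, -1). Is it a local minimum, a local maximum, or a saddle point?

The mixed partial ∂²L/∂u∂v is 0, so the Hessian at any point is diag(L_uu, L_vv) = diag(6(2u - 3), 6(2v + 3)).
At (4, -1): H = diag(30, 6).
Both eigenvalues are positive, so H is positive definite: a local minimum.

local minimum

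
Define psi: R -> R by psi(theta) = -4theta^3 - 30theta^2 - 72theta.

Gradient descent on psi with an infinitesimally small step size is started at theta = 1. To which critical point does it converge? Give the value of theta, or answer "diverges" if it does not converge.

psi'(theta) = -12(theta + 2)(theta + 3), so psi'(1) = -144.
Gradient descent moves in the -psi' direction, i.e. theta is increasing.
There is no critical point above theta=1, and psi' keeps the same sign, so the iterate runs off to +∞.

diverges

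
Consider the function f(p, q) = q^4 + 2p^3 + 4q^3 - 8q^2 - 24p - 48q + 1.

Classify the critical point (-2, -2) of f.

local maximum

The mixed partial ∂²f/∂p∂q is 0, so the Hessian at any point is diag(f_pp, f_qq) = diag(12p, 4(3q^2 + 6q - 4)).
At (-2, -2): H = diag(-24, -16).
Both eigenvalues are negative, so H is negative definite: a local maximum.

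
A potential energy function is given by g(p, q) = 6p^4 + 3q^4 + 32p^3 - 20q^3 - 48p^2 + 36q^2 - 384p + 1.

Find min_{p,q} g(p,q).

g(p,q) separates as A(p) + B(q) + 1, so its minimum is min A + min B + 1.
A'(p) = 24(p - 2)(p + 2)(p + 4) vanishes at p ∈ {-4, -2, 2}; B'(q) = 12q(q - 3)(q - 2) vanishes at q ∈ {0, 2, 3}.
Local minima of A (where A''>0): A(-4)=256, A(2)=-608. Local minima of B: B(0)=0, B(3)=27.
So the global minimum of g is A(2) + B(0) + 1 = -608 + 0 + 1 = -607, attained at (2, 0).

-607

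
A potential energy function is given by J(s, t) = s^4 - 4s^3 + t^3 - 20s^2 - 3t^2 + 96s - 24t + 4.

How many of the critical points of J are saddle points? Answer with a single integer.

J separates as a function of s plus a function of t, so ∇J=0 decouples.
∂J/∂s = 4(s - 4)(s - 2)(s + 3) = 0 at s ∈ {-3, 2, 4}; ∂J/∂t = 3(t - 4)(t + 2) = 0 at t ∈ {-2, 4}.
The Hessian is diagonal: diag(J_ss, J_tt). Second derivatives: J_ss(-3)=140, J_ss(2)=-40, J_ss(4)=56; J_tt(-2)=-18, J_tt(4)=18.
Saddle points occur where the two diagonal entries have opposite signs: (-3, -2), (2, 4), (4, -2). Count: 3.

3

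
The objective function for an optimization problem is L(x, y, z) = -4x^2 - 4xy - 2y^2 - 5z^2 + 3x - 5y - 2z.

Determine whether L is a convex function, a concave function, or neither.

concave

L is quadratic, so its Hessian is the constant matrix H = [[-8, -4, 0], [-4, -4, 0], [0, 0, -10]].
Leading principal minors: -8, 16, -160.
Signs alternate −, +, − ⇒ H ≺ 0 ⇒ concave.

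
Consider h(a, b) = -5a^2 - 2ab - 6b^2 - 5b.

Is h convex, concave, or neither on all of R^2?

h is quadratic, so its Hessian is the constant matrix H = [[-10, -2], [-2, -12]].
det(H) = 116, tr(H) = -22.
det(H) > 0 and tr(H) < 0, so H is negative definite everywhere: concave.

concave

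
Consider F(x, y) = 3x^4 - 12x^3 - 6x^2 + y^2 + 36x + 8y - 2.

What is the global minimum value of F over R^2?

-45

F(x,y) separates as P(x) + Q(y) − 2, so its minimum is min P + min Q − 2.
P'(x) = 12(x - 3)(x - 1)(x + 1) vanishes at x ∈ {-1, 1, 3}; Q'(y) = 2y + 8 vanishes at y ∈ {-4}.
Local minima of P (where P''>0): P(-1)=-27, P(3)=-27. Local minima of Q: Q(-4)=-16.
So the global minimum of F is P(-1) + Q(-4) − 2 = -27 − 16 − 2 = -45, attained at (-1, -4).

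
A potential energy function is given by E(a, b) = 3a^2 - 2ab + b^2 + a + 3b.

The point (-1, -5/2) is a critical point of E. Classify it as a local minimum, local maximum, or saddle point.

local minimum

The Hessian of E is constant: H = [[6, -2], [-2, 2]].
det(H) = 6·2 − (-2)² = 8.
det(H) > 0 and tr(H) = 8 > 0, so H is positive definite and the point is a local minimum.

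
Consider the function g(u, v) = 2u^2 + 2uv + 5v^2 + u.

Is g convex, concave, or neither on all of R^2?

g is quadratic, so its Hessian is the constant matrix H = [[4, 2], [2, 10]].
det(H) = 36, tr(H) = 14.
det(H) > 0 and tr(H) > 0, so H is positive definite everywhere: convex.

convex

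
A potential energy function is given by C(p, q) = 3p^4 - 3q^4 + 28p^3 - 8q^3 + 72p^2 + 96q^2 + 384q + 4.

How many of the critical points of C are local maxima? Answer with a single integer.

C separates as a function of p plus a function of q, so ∇C=0 decouples.
∂C/∂p = 12p(p + 3)(p + 4) = 0 at p ∈ {-4, -3, 0}; ∂C/∂q = -12(q - 4)(q + 2)(q + 4) = 0 at q ∈ {-4, -2, 4}.
The Hessian is diagonal: diag(C_pp, C_qq). Second derivatives: C_pp(-4)=48, C_pp(-3)=-36, C_pp(0)=144; C_qq(-4)=-192, C_qq(-2)=144, C_qq(4)=-576.
Local maxima occur where both diagonal entries negative: (-3, -4), (-3, 4). Count: 2.

2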